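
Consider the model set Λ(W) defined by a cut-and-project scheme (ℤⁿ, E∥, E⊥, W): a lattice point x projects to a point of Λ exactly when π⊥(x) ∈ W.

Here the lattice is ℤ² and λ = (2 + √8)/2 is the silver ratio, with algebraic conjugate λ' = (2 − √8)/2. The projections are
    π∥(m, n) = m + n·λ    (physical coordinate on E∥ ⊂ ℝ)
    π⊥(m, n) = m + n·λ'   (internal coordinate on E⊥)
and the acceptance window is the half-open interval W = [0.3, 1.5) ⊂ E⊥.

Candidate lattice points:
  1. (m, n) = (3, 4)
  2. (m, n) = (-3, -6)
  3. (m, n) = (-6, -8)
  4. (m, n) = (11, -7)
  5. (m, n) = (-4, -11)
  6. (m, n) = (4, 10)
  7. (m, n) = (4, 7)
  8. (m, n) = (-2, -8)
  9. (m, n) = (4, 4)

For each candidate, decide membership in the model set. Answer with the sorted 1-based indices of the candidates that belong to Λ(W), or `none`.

Compute λ' = (2−√8)/2 = -0.414214, so π⊥(m,n) = m -0.414214·n.
[1] lift (3,4): star map gives 1.343146; window check 0.3 ≤ 1.343146 < 1.5 is true → IN Λ
[2] lift (-3,-6): star map gives -0.514719; window check 0.3 ≤ -0.514719 < 1.5 is false → out
[3] lift (-6,-8): star map gives -2.686292; window check 0.3 ≤ -2.686292 < 1.5 is false → out
[4] lift (11,-7): star map gives 13.899495; window check 0.3 ≤ 13.899495 < 1.5 is false → out
[5] lift (-4,-11): star map gives 0.556349; window check 0.3 ≤ 0.556349 < 1.5 is true → IN Λ
[6] lift (4,10): star map gives -0.142136; window check 0.3 ≤ -0.142136 < 1.5 is false → out
[7] lift (4,7): star map gives 1.100505; window check 0.3 ≤ 1.100505 < 1.5 is true → IN Λ
[8] lift (-2,-8): star map gives 1.313708; window check 0.3 ≤ 1.313708 < 1.5 is true → IN Λ
[9] lift (4,4): star map gives 2.343146; window check 0.3 ≤ 2.343146 < 1.5 is false → out

1, 5, 7, 8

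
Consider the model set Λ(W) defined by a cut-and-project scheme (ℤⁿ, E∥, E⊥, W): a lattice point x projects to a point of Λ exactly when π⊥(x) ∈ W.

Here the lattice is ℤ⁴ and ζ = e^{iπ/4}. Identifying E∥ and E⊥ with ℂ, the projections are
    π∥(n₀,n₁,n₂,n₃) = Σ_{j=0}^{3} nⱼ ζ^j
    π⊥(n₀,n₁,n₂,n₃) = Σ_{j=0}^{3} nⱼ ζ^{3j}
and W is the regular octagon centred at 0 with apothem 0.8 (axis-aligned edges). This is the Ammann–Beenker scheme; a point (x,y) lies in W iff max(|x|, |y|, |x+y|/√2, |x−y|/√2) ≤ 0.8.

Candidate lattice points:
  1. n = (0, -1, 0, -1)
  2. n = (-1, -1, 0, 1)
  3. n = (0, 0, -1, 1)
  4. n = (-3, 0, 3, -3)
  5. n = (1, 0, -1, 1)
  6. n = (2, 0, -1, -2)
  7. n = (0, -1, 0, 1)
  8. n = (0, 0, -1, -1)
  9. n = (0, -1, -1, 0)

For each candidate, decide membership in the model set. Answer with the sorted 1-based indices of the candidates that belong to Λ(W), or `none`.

π⊥(n) = n₀ + n₁ζ³ + n₂ζ⁶ + n₃ζ⁹ where ζ = e^{iπ/4}.
#1 (0, -1, 0, -1): internal (0.00000, -1.41421); octagon support 1.41421 vs apothem 0.8 → ∉ W
#2 (-1, -1, 0, 1): internal (0.41421, 0.00000); octagon support 0.41421 vs apothem 0.8 → ∈ W
#3 (0, 0, -1, 1): internal (0.70711, 1.70711); octagon support 1.70711 vs apothem 0.8 → ∉ W
#4 (-3, 0, 3, -3): internal (-5.12132, -5.12132); octagon support 7.24264 vs apothem 0.8 → ∉ W
#5 (1, 0, -1, 1): internal (1.70711, 1.70711); octagon support 2.41421 vs apothem 0.8 → ∉ W
#6 (2, 0, -1, -2): internal (0.58579, -0.41421); octagon support 0.70711 vs apothem 0.8 → ∈ W
#7 (0, -1, 0, 1): internal (1.41421, 0.00000); octagon support 1.41421 vs apothem 0.8 → ∉ W
#8 (0, 0, -1, -1): internal (-0.70711, 0.29289); octagon support 0.70711 vs apothem 0.8 → ∈ W
#9 (0, -1, -1, 0): internal (0.70711, 0.29289); octagon support 0.70711 vs apothem 0.8 → ∈ W

2, 6, 8, 9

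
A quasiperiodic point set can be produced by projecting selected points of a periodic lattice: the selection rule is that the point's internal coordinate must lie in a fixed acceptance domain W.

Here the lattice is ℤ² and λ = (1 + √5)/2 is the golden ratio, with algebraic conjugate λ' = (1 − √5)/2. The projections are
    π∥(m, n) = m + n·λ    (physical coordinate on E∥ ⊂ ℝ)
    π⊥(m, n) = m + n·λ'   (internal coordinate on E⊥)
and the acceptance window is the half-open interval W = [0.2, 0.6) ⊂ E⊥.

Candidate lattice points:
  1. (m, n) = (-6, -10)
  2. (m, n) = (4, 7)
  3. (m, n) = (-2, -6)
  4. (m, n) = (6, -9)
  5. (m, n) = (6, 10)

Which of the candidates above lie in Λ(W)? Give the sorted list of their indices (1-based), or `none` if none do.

λ' = (1−√5)/2 ≈ -0.6180.
[1] lift (-6,-10): star map gives 0.1803; window check 0.2 ≤ 0.1803 < 0.6 is false → out
[2] lift (4,7): star map gives -0.3262; window check 0.2 ≤ -0.3262 < 0.6 is false → out
[3] lift (-2,-6): star map gives 1.7082; window check 0.2 ≤ 1.7082 < 0.6 is false → out
[4] lift (6,-9): star map gives 11.5623; window check 0.2 ≤ 11.5623 < 0.6 is false → out
[5] lift (6,10): star map gives -0.1803; window check 0.2 ≤ -0.1803 < 0.6 is false → out

none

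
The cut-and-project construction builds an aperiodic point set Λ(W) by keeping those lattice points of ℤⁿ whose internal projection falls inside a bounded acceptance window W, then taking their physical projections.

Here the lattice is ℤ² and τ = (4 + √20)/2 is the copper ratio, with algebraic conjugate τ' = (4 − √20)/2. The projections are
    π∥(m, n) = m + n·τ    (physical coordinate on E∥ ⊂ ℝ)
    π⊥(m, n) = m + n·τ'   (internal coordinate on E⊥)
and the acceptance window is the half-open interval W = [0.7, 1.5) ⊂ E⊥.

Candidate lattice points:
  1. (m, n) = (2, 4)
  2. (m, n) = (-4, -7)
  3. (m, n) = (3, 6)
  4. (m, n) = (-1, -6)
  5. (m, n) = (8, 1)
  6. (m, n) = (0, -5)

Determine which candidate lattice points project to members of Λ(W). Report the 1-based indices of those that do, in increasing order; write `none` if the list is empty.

τ' = (4−√20)/2 ≈ -0.236068.
candidate 1: (m,n)=(2,4) → π∥ = 2+4·τ ≈ 18.944272, π⊥ = 2+4·τ' ≈ 1.055728 ∈ [0.7, 1.5) ⇒ IN Λ
candidate 2: (m,n)=(-4,-7) → π∥ = -4-7·τ ≈ -33.652476, π⊥ = -4-7·τ' ≈ -2.347524 ∉ [0.7, 1.5) ⇒ out
candidate 3: (m,n)=(3,6) → π∥ = 3+6·τ ≈ 28.416408, π⊥ = 3+6·τ' ≈ 1.583592 ∉ [0.7, 1.5) ⇒ out
candidate 4: (m,n)=(-1,-6) → π∥ = -1-6·τ ≈ -26.416408, π⊥ = -1-6·τ' ≈ 0.416408 ∉ [0.7, 1.5) ⇒ out
candidate 5: (m,n)=(8,1) → π∥ = 8+1·τ ≈ 12.236068, π⊥ = 8+1·τ' ≈ 7.763932 ∉ [0.7, 1.5) ⇒ out
candidate 6: (m,n)=(0,-5) → π∥ = 0-5·τ ≈ -21.180340, π⊥ = 0-5·τ' ≈ 1.180340 ∈ [0.7, 1.5) ⇒ IN Λ

1, 6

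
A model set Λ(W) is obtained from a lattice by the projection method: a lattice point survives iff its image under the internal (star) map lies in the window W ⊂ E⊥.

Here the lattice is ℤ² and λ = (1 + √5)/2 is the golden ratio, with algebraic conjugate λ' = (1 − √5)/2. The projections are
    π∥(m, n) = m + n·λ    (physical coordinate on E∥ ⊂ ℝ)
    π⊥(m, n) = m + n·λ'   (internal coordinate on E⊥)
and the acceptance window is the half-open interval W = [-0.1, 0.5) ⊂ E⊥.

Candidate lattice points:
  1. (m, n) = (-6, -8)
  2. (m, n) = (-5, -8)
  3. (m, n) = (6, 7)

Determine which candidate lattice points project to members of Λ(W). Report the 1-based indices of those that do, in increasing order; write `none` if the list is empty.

2

Compute λ' = (1−√5)/2 = -0.6180, so π⊥(m,n) = m -0.6180·n.
candidate 1: (m,n)=(-6,-8) → π∥ = -6-8·λ ≈ -18.9443, π⊥ = -6-8·λ' ≈ -1.0557 ∉ [-0.1, 0.5) ⇒ out
candidate 2: (m,n)=(-5,-8) → π∥ = -5-8·λ ≈ -17.9443, π⊥ = -5-8·λ' ≈ -0.0557 ∈ [-0.1, 0.5) ⇒ IN Λ
candidate 3: (m,n)=(6,7) → π∥ = 6+7·λ ≈ 17.3262, π⊥ = 6+7·λ' ≈ 1.6738 ∉ [-0.1, 0.5) ⇒ out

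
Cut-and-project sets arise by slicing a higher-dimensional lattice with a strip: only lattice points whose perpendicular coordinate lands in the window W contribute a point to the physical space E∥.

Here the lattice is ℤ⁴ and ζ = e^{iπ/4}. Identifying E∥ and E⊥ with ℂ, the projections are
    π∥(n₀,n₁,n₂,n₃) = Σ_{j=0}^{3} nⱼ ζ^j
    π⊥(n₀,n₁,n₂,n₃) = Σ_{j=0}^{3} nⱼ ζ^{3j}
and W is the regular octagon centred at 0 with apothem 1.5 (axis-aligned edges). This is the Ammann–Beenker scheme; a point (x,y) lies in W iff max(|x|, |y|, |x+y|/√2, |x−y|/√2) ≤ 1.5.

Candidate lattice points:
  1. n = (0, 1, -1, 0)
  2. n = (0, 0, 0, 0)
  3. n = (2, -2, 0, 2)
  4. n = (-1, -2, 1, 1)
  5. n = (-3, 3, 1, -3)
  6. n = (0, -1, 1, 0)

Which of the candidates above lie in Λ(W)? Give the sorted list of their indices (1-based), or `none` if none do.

With ζ = e^{iπ/4} the internal vectors are ζ^0,ζ^3,ζ^6,ζ^9.
#1 (0, 1, -1, 0): internal (-0.707107, 1.707107); octagon support 1.707107 vs apothem 1.5 → ∉ W
#2 (0, 0, 0, 0): internal (0.000000, 0.000000); octagon support 0.000000 vs apothem 1.5 → ∈ W
#3 (2, -2, 0, 2): internal (4.828427, 0.000000); octagon support 4.828427 vs apothem 1.5 → ∉ W
#4 (-1, -2, 1, 1): internal (1.121320, -1.707107); octagon support 2.000000 vs apothem 1.5 → ∉ W
#5 (-3, 3, 1, -3): internal (-7.242641, -1.000000); octagon support 7.242641 vs apothem 1.5 → ∉ W
#6 (0, -1, 1, 0): internal (0.707107, -1.707107); octagon support 1.707107 vs apothem 1.5 → ∉ W

2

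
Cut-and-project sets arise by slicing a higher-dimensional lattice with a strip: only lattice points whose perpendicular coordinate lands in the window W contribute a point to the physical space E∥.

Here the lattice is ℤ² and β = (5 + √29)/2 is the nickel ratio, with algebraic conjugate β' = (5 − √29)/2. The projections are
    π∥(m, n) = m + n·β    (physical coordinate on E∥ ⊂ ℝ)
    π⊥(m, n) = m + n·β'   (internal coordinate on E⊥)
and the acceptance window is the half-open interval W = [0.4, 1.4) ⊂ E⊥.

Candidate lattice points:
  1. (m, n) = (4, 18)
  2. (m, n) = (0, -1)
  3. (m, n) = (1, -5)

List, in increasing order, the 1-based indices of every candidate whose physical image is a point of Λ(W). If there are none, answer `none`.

Compute β' = (5−√29)/2 = -0.192582, so π⊥(m,n) = m -0.192582·n.
candidate 1: (m,n)=(4,18) → π∥ = 4+18·β ≈ 97.466483, π⊥ = 4+18·β' ≈ 0.533517 ∈ [0.4, 1.4) ⇒ IN Λ
candidate 2: (m,n)=(0,-1) → π∥ = 0-1·β ≈ -5.192582, π⊥ = 0-1·β' ≈ 0.192582 ∉ [0.4, 1.4) ⇒ out
candidate 3: (m,n)=(1,-5) → π∥ = 1-5·β ≈ -24.962912, π⊥ = 1-5·β' ≈ 1.962912 ∉ [0.4, 1.4) ⇒ out

1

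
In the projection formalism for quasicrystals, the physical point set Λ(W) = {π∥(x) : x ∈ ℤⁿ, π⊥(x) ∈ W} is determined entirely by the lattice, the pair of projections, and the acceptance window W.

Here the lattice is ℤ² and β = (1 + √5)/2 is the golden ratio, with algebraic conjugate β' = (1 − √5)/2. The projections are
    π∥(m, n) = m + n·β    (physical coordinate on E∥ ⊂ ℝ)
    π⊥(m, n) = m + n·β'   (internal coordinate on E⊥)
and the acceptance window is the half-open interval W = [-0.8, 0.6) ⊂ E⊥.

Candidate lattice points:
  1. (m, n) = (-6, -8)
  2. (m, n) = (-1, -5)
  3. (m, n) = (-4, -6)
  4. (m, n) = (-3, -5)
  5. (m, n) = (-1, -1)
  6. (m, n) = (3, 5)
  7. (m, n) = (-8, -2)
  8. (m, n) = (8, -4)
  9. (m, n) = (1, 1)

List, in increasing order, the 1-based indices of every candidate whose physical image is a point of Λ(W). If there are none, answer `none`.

3, 4, 5, 6, 9

Numerically β ≈ 1.6180 and β' = −1/β ≈ -0.6180.
candidate 1: (m,n)=(-6,-8) → π∥ = -6-8·β ≈ -18.9443, π⊥ = -6-8·β' ≈ -1.0557 ∉ [-0.8, 0.6) ⇒ out
candidate 2: (m,n)=(-1,-5) → π∥ = -1-5·β ≈ -9.0902, π⊥ = -1-5·β' ≈ 2.0902 ∉ [-0.8, 0.6) ⇒ out
candidate 3: (m,n)=(-4,-6) → π∥ = -4-6·β ≈ -13.7082, π⊥ = -4-6·β' ≈ -0.2918 ∈ [-0.8, 0.6) ⇒ IN Λ
candidate 4: (m,n)=(-3,-5) → π∥ = -3-5·β ≈ -11.0902, π⊥ = -3-5·β' ≈ 0.0902 ∈ [-0.8, 0.6) ⇒ IN Λ
candidate 5: (m,n)=(-1,-1) → π∥ = -1-1·β ≈ -2.6180, π⊥ = -1-1·β' ≈ -0.3820 ∈ [-0.8, 0.6) ⇒ IN Λ
candidate 6: (m,n)=(3,5) → π∥ = 3+5·β ≈ 11.0902, π⊥ = 3+5·β' ≈ -0.0902 ∈ [-0.8, 0.6) ⇒ IN Λ
candidate 7: (m,n)=(-8,-2) → π∥ = -8-2·β ≈ -11.2361, π⊥ = -8-2·β' ≈ -6.7639 ∉ [-0.8, 0.6) ⇒ out
candidate 8: (m,n)=(8,-4) → π∥ = 8-4·β ≈ 1.5279, π⊥ = 8-4·β' ≈ 10.4721 ∉ [-0.8, 0.6) ⇒ out
candidate 9: (m,n)=(1,1) → π∥ = 1+1·β ≈ 2.6180, π⊥ = 1+1·β' ≈ 0.3820 ∈ [-0.8, 0.6) ⇒ IN Λ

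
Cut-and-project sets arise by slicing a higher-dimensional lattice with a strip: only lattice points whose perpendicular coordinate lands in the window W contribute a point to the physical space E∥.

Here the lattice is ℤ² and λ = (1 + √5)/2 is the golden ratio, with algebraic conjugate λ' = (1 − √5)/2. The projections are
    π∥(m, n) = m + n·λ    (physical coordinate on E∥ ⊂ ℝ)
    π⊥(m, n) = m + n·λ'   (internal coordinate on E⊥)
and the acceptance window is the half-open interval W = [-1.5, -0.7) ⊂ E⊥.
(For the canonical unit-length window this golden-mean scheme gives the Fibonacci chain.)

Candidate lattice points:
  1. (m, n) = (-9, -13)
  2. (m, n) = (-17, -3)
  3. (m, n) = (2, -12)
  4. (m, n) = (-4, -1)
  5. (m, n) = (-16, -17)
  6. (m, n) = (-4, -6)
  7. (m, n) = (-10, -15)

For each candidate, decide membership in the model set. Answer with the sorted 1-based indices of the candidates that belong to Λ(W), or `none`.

Compute λ' = (1−√5)/2 = -0.618034, so π⊥(m,n) = m -0.618034·n.
[1] lift (-9,-13): star map gives -0.965558; window check -1.5 ≤ -0.965558 < -0.7 is true → IN Λ
[2] lift (-17,-3): star map gives -15.145898; window check -1.5 ≤ -15.145898 < -0.7 is false → out
[3] lift (2,-12): star map gives 9.416408; window check -1.5 ≤ 9.416408 < -0.7 is false → out
[4] lift (-4,-1): star map gives -3.381966; window check -1.5 ≤ -3.381966 < -0.7 is false → out
[5] lift (-16,-17): star map gives -5.493422; window check -1.5 ≤ -5.493422 < -0.7 is false → out
[6] lift (-4,-6): star map gives -0.291796; window check -1.5 ≤ -0.291796 < -0.7 is false → out
[7] lift (-10,-15): star map gives -0.729490; window check -1.5 ≤ -0.729490 < -0.7 is true → IN Λ

1, 7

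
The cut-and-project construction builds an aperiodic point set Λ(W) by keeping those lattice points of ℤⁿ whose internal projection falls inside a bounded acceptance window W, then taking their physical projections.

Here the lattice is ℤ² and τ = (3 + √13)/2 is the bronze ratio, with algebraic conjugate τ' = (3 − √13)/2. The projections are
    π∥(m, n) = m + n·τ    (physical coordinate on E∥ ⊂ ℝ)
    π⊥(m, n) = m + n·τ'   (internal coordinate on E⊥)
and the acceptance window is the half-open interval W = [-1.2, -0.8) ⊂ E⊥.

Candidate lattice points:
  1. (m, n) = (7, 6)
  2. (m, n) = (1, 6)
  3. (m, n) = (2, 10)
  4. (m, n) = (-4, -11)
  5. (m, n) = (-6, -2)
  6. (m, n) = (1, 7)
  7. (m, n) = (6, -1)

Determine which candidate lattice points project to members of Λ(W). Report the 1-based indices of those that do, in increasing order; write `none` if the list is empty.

2, 3, 6

Compute τ' = (3−√13)/2 = -0.30278, so π⊥(m,n) = m -0.30278·n.
candidate 1: (m,n)=(7,6) → π∥ = 7+6·τ ≈ 26.81665, π⊥ = 7+6·τ' ≈ 5.18335 ∉ [-1.2, -0.8) ⇒ out
candidate 2: (m,n)=(1,6) → π∥ = 1+6·τ ≈ 20.81665, π⊥ = 1+6·τ' ≈ -0.81665 ∈ [-1.2, -0.8) ⇒ IN Λ
candidate 3: (m,n)=(2,10) → π∥ = 2+10·τ ≈ 35.02776, π⊥ = 2+10·τ' ≈ -1.02776 ∈ [-1.2, -0.8) ⇒ IN Λ
candidate 4: (m,n)=(-4,-11) → π∥ = -4-11·τ ≈ -40.33053, π⊥ = -4-11·τ' ≈ -0.66947 ∉ [-1.2, -0.8) ⇒ out
candidate 5: (m,n)=(-6,-2) → π∥ = -6-2·τ ≈ -12.60555, π⊥ = -6-2·τ' ≈ -5.39445 ∉ [-1.2, -0.8) ⇒ out
candidate 6: (m,n)=(1,7) → π∥ = 1+7·τ ≈ 24.11943, π⊥ = 1+7·τ' ≈ -1.11943 ∈ [-1.2, -0.8) ⇒ IN Λ
candidate 7: (m,n)=(6,-1) → π∥ = 6-1·τ ≈ 2.69722, π⊥ = 6-1·τ' ≈ 6.30278 ∉ [-1.2, -0.8) ⇒ out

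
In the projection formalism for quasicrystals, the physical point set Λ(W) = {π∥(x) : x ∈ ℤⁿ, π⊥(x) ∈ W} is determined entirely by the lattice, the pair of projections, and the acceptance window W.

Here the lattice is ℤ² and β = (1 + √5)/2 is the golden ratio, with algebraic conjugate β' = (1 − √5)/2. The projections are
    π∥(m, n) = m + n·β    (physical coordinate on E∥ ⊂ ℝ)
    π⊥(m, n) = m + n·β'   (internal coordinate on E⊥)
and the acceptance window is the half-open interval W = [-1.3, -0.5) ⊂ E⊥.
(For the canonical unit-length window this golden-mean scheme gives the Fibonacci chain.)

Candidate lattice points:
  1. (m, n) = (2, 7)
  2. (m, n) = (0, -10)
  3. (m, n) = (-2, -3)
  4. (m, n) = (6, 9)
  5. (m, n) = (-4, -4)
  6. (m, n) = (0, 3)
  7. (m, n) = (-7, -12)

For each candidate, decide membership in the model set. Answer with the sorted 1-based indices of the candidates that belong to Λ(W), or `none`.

none

Compute β' = (1−√5)/2 = -0.61803, so π⊥(m,n) = m -0.61803·n.
#1 (2,7): internal coord 2 + (7)·β' = -2.32624; -2.32624 ∉ [-1.3, -0.5) → out
#2 (0,-10): internal coord 0 + (-10)·β' = +6.18034; +6.18034 ∉ [-1.3, -0.5) → out
#3 (-2,-3): internal coord -2 + (-3)·β' = -0.14590; -0.14590 ∉ [-1.3, -0.5) → out
#4 (6,9): internal coord 6 + (9)·β' = +0.43769; +0.43769 ∉ [-1.3, -0.5) → out
#5 (-4,-4): internal coord -4 + (-4)·β' = -1.52786; -1.52786 ∉ [-1.3, -0.5) → out
#6 (0,3): internal coord 0 + (3)·β' = -1.85410; -1.85410 ∉ [-1.3, -0.5) → out
#7 (-7,-12): internal coord -7 + (-12)·β' = +0.41641; +0.41641 ∉ [-1.3, -0.5) → out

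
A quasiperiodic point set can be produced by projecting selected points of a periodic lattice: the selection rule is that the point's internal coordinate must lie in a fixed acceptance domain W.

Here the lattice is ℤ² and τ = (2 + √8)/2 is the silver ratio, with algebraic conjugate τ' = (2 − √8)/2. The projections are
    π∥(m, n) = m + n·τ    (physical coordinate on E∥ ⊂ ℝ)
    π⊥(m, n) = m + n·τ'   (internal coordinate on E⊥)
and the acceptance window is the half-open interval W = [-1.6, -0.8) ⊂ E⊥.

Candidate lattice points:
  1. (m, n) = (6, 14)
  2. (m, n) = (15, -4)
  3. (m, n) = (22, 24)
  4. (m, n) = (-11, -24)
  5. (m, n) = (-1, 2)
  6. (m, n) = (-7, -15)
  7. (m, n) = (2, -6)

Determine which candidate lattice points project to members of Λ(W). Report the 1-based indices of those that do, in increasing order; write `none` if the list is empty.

Numerically τ ≈ 2.414214 and τ' = −1/τ ≈ -0.414214.
candidate 1: (m,n)=(6,14) → π∥ = 6+14·τ ≈ 39.798990, π⊥ = 6+14·τ' ≈ 0.201010 ∉ [-1.6, -0.8) ⇒ out
candidate 2: (m,n)=(15,-4) → π∥ = 15-4·τ ≈ 5.343146, π⊥ = 15-4·τ' ≈ 16.656854 ∉ [-1.6, -0.8) ⇒ out
candidate 3: (m,n)=(22,24) → π∥ = 22+24·τ ≈ 79.941125, π⊥ = 22+24·τ' ≈ 12.058875 ∉ [-1.6, -0.8) ⇒ out
candidate 4: (m,n)=(-11,-24) → π∥ = -11-24·τ ≈ -68.941125, π⊥ = -11-24·τ' ≈ -1.058875 ∈ [-1.6, -0.8) ⇒ IN Λ
candidate 5: (m,n)=(-1,2) → π∥ = -1+2·τ ≈ 3.828427, π⊥ = -1+2·τ' ≈ -1.828427 ∉ [-1.6, -0.8) ⇒ out
candidate 6: (m,n)=(-7,-15) → π∥ = -7-15·τ ≈ -43.213203, π⊥ = -7-15·τ' ≈ -0.786797 ∉ [-1.6, -0.8) ⇒ out
candidate 7: (m,n)=(2,-6) → π∥ = 2-6·τ ≈ -12.485281, π⊥ = 2-6·τ' ≈ 4.485281 ∉ [-1.6, -0.8) ⇒ out

4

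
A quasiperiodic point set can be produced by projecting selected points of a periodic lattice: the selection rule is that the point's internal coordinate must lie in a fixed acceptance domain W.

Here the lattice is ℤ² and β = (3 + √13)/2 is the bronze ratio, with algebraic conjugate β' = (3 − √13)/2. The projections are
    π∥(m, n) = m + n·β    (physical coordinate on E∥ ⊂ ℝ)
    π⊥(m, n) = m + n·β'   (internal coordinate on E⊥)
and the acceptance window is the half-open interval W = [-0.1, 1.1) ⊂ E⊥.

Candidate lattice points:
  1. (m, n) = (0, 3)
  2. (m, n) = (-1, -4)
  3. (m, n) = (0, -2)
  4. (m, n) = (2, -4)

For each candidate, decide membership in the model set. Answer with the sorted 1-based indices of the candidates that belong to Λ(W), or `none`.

β' = (3−√13)/2 ≈ -0.30278.
#1 (0,3): internal coord 0 + (3)·β' = -0.90833; -0.90833 ∉ [-0.1, 1.1) → out
#2 (-1,-4): internal coord -1 + (-4)·β' = +0.21110; +0.21110 ∈ [-0.1, 1.1) → IN Λ
#3 (0,-2): internal coord 0 + (-2)·β' = +0.60555; +0.60555 ∈ [-0.1, 1.1) → IN Λ
#4 (2,-4): internal coord 2 + (-4)·β' = +3.21110; +3.21110 ∉ [-0.1, 1.1) → out

2, 3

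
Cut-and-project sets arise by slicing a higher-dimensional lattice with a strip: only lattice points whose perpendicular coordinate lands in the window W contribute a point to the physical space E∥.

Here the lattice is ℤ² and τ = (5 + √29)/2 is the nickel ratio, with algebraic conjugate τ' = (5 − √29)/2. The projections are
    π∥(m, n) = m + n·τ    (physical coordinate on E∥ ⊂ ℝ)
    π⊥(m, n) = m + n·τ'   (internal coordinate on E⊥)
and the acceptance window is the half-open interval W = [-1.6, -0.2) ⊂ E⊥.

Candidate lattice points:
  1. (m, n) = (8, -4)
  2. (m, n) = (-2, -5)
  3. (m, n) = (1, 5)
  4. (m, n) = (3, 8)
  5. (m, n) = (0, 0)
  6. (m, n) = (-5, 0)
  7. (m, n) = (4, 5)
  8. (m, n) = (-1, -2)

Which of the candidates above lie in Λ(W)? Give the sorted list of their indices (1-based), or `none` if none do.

2, 8

Numerically τ ≈ 5.19258 and τ' = −1/τ ≈ -0.19258.
candidate 1: (m,n)=(8,-4) → π∥ = 8-4·τ ≈ -12.77033, π⊥ = 8-4·τ' ≈ 8.77033 ∉ [-1.6, -0.2) ⇒ out
candidate 2: (m,n)=(-2,-5) → π∥ = -2-5·τ ≈ -27.96291, π⊥ = -2-5·τ' ≈ -1.03709 ∈ [-1.6, -0.2) ⇒ IN Λ
candidate 3: (m,n)=(1,5) → π∥ = 1+5·τ ≈ 26.96291, π⊥ = 1+5·τ' ≈ 0.03709 ∉ [-1.6, -0.2) ⇒ out
candidate 4: (m,n)=(3,8) → π∥ = 3+8·τ ≈ 44.54066, π⊥ = 3+8·τ' ≈ 1.45934 ∉ [-1.6, -0.2) ⇒ out
candidate 5: (m,n)=(0,0) → π∥ = 0+0·τ ≈ 0.00000, π⊥ = 0+0·τ' ≈ 0.00000 ∉ [-1.6, -0.2) ⇒ out
candidate 6: (m,n)=(-5,0) → π∥ = -5+0·τ ≈ -5.00000, π⊥ = -5+0·τ' ≈ -5.00000 ∉ [-1.6, -0.2) ⇒ out
candidate 7: (m,n)=(4,5) → π∥ = 4+5·τ ≈ 29.96291, π⊥ = 4+5·τ' ≈ 3.03709 ∉ [-1.6, -0.2) ⇒ out
candidate 8: (m,n)=(-1,-2) → π∥ = -1-2·τ ≈ -11.38516, π⊥ = -1-2·τ' ≈ -0.61484 ∈ [-1.6, -0.2) ⇒ IN Λ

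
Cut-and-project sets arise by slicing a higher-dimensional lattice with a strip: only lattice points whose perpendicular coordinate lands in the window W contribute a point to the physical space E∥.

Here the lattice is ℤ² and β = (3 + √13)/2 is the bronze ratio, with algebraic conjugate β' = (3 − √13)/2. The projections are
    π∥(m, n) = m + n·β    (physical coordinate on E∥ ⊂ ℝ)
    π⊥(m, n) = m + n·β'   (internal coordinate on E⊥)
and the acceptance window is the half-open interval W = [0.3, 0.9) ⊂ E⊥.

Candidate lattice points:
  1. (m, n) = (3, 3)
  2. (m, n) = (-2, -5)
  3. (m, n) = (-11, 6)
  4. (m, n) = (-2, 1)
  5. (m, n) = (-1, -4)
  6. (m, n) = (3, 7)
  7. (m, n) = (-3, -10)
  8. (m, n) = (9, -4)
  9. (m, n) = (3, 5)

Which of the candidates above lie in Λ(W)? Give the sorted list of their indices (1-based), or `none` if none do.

6

Numerically β ≈ 3.30278 and β' = −1/β ≈ -0.30278.
candidate 1: (m,n)=(3,3) → π∥ = 3+3·β ≈ 12.90833, π⊥ = 3+3·β' ≈ 2.09167 ∉ [0.3, 0.9) ⇒ out
candidate 2: (m,n)=(-2,-5) → π∥ = -2-5·β ≈ -18.51388, π⊥ = -2-5·β' ≈ -0.48612 ∉ [0.3, 0.9) ⇒ out
candidate 3: (m,n)=(-11,6) → π∥ = -11+6·β ≈ 8.81665, π⊥ = -11+6·β' ≈ -12.81665 ∉ [0.3, 0.9) ⇒ out
candidate 4: (m,n)=(-2,1) → π∥ = -2+1·β ≈ 1.30278, π⊥ = -2+1·β' ≈ -2.30278 ∉ [0.3, 0.9) ⇒ out
candidate 5: (m,n)=(-1,-4) → π∥ = -1-4·β ≈ -14.21110, π⊥ = -1-4·β' ≈ 0.21110 ∉ [0.3, 0.9) ⇒ out
candidate 6: (m,n)=(3,7) → π∥ = 3+7·β ≈ 26.11943, π⊥ = 3+7·β' ≈ 0.88057 ∈ [0.3, 0.9) ⇒ IN Λ
candidate 7: (m,n)=(-3,-10) → π∥ = -3-10·β ≈ -36.02776, π⊥ = -3-10·β' ≈ 0.02776 ∉ [0.3, 0.9) ⇒ out
candidate 8: (m,n)=(9,-4) → π∥ = 9-4·β ≈ -4.21110, π⊥ = 9-4·β' ≈ 10.21110 ∉ [0.3, 0.9) ⇒ out
candidate 9: (m,n)=(3,5) → π∥ = 3+5·β ≈ 19.51388, π⊥ = 3+5·β' ≈ 1.48612 ∉ [0.3, 0.9) ⇒ out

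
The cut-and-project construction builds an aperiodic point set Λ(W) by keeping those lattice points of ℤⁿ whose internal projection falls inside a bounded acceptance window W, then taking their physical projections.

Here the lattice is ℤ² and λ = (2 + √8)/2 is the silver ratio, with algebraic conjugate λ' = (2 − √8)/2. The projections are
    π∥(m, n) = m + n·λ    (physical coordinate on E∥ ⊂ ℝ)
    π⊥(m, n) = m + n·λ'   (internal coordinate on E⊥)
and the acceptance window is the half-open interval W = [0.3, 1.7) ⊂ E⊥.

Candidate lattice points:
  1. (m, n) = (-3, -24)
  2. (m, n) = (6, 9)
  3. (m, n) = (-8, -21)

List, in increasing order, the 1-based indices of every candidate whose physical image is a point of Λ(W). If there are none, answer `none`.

3

Compute λ' = (2−√8)/2 = -0.4142, so π⊥(m,n) = m -0.4142·n.
[1] lift (-3,-24): star map gives 6.9411; window check 0.3 ≤ 6.9411 < 1.7 is false → out
[2] lift (6,9): star map gives 2.2721; window check 0.3 ≤ 2.2721 < 1.7 is false → out
[3] lift (-8,-21): star map gives 0.6985; window check 0.3 ≤ 0.6985 < 1.7 is true → IN Λ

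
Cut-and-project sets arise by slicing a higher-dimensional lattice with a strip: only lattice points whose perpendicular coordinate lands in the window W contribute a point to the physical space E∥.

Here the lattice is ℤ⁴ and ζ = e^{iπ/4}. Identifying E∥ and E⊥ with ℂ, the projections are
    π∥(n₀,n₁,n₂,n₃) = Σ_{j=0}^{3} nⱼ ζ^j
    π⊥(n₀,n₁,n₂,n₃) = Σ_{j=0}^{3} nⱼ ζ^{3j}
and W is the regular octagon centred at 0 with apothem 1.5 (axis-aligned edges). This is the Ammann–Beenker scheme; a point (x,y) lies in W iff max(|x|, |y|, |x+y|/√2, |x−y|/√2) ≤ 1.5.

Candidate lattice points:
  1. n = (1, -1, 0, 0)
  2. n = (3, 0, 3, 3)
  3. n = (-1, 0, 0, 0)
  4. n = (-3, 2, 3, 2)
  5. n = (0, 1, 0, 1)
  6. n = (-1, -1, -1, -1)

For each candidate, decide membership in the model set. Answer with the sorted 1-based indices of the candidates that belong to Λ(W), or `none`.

π⊥(n) = n₀ + n₁ζ³ + n₂ζ⁶ + n₃ζ⁹ where ζ = e^{iπ/4}.
candidate 1: n = (1, -1, 0, 0) → π⊥ ≈ (+1.707107, -0.707107); max(|x|,|y|,|x±y|/√2) = 1.707107 > 1.5 ⇒ ∉ W
candidate 2: n = (3, 0, 3, 3) → π⊥ ≈ (+5.121320, -0.878680); max(|x|,|y|,|x±y|/√2) = 5.121320 > 1.5 ⇒ ∉ W
candidate 3: n = (-1, 0, 0, 0) → π⊥ ≈ (-1.000000, +0.000000); max(|x|,|y|,|x±y|/√2) = 1.000000 ≤ 1.5 ⇒ ∈ W
candidate 4: n = (-3, 2, 3, 2) → π⊥ ≈ (-3.000000, -0.171573); max(|x|,|y|,|x±y|/√2) = 3.000000 > 1.5 ⇒ ∉ W
candidate 5: n = (0, 1, 0, 1) → π⊥ ≈ (+0.000000, +1.414214); max(|x|,|y|,|x±y|/√2) = 1.414214 ≤ 1.5 ⇒ ∈ W
candidate 6: n = (-1, -1, -1, -1) → π⊥ ≈ (-1.000000, -0.414214); max(|x|,|y|,|x±y|/√2) = 1.000000 ≤ 1.5 ⇒ ∈ W

3, 5, 6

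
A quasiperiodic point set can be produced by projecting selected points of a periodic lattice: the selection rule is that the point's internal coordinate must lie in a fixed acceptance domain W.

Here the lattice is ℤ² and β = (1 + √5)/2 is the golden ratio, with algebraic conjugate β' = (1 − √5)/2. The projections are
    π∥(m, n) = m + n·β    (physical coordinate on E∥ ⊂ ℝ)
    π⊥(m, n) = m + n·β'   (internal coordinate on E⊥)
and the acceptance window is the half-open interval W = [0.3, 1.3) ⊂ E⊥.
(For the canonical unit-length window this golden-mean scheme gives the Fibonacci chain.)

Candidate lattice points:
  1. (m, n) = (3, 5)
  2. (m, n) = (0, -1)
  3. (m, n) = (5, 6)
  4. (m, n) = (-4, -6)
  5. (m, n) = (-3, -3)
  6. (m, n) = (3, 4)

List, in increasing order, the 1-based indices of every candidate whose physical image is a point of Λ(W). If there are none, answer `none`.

2, 3, 6

β' = (1−√5)/2 ≈ -0.6180.
candidate 1: (m,n)=(3,5) → π∥ = 3+5·β ≈ 11.0902, π⊥ = 3+5·β' ≈ -0.0902 ∉ [0.3, 1.3) ⇒ out
candidate 2: (m,n)=(0,-1) → π∥ = 0-1·β ≈ -1.6180, π⊥ = 0-1·β' ≈ 0.6180 ∈ [0.3, 1.3) ⇒ IN Λ
candidate 3: (m,n)=(5,6) → π∥ = 5+6·β ≈ 14.7082, π⊥ = 5+6·β' ≈ 1.2918 ∈ [0.3, 1.3) ⇒ IN Λ
candidate 4: (m,n)=(-4,-6) → π∥ = -4-6·β ≈ -13.7082, π⊥ = -4-6·β' ≈ -0.2918 ∉ [0.3, 1.3) ⇒ out
candidate 5: (m,n)=(-3,-3) → π∥ = -3-3·β ≈ -7.8541, π⊥ = -3-3·β' ≈ -1.1459 ∉ [0.3, 1.3) ⇒ out
candidate 6: (m,n)=(3,4) → π∥ = 3+4·β ≈ 9.4721, π⊥ = 3+4·β' ≈ 0.5279 ∈ [0.3, 1.3) ⇒ IN Λ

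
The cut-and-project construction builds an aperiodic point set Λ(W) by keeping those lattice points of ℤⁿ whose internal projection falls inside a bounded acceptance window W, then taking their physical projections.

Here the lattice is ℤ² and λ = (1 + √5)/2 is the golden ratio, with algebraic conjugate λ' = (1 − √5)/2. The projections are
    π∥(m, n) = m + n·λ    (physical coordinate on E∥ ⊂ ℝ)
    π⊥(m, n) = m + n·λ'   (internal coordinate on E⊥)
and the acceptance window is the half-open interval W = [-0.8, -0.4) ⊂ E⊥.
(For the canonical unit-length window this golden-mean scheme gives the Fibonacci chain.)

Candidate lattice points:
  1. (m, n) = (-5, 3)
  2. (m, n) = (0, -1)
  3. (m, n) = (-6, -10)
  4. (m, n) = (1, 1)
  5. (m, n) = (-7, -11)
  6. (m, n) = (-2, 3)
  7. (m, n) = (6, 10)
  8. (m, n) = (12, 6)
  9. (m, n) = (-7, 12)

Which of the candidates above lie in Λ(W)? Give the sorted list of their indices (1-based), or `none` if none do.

Compute λ' = (1−√5)/2 = -0.618034, so π⊥(m,n) = m -0.618034·n.
candidate 1: (m,n)=(-5,3) → π∥ = -5+3·λ ≈ -0.145898, π⊥ = -5+3·λ' ≈ -6.854102 ∉ [-0.8, -0.4) ⇒ out
candidate 2: (m,n)=(0,-1) → π∥ = 0-1·λ ≈ -1.618034, π⊥ = 0-1·λ' ≈ 0.618034 ∉ [-0.8, -0.4) ⇒ out
candidate 3: (m,n)=(-6,-10) → π∥ = -6-10·λ ≈ -22.180340, π⊥ = -6-10·λ' ≈ 0.180340 ∉ [-0.8, -0.4) ⇒ out
candidate 4: (m,n)=(1,1) → π∥ = 1+1·λ ≈ 2.618034, π⊥ = 1+1·λ' ≈ 0.381966 ∉ [-0.8, -0.4) ⇒ out
candidate 5: (m,n)=(-7,-11) → π∥ = -7-11·λ ≈ -24.798374, π⊥ = -7-11·λ' ≈ -0.201626 ∉ [-0.8, -0.4) ⇒ out
candidate 6: (m,n)=(-2,3) → π∥ = -2+3·λ ≈ 2.854102, π⊥ = -2+3·λ' ≈ -3.854102 ∉ [-0.8, -0.4) ⇒ out
candidate 7: (m,n)=(6,10) → π∥ = 6+10·λ ≈ 22.180340, π⊥ = 6+10·λ' ≈ -0.180340 ∉ [-0.8, -0.4) ⇒ out
candidate 8: (m,n)=(12,6) → π∥ = 12+6·λ ≈ 21.708204, π⊥ = 12+6·λ' ≈ 8.291796 ∉ [-0.8, -0.4) ⇒ out
candidate 9: (m,n)=(-7,12) → π∥ = -7+12·λ ≈ 12.416408, π⊥ = -7+12·λ' ≈ -14.416408 ∉ [-0.8, -0.4) ⇒ out

none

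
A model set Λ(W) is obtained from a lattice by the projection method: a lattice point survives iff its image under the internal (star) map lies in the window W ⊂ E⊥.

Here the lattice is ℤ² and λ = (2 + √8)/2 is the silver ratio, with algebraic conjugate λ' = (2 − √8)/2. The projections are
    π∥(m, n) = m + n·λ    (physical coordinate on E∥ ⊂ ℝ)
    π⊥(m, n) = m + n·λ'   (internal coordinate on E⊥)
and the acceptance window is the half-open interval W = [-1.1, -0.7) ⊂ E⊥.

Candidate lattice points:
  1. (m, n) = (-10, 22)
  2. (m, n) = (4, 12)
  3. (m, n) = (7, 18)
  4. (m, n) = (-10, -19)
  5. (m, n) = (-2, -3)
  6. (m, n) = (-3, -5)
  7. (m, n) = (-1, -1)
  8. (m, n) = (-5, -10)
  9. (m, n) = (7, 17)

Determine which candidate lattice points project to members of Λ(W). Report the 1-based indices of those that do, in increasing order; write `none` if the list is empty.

λ' = (2−√8)/2 ≈ -0.4142.
candidate 1: (m,n)=(-10,22) → π∥ = -10+22·λ ≈ 43.1127, π⊥ = -10+22·λ' ≈ -19.1127 ∉ [-1.1, -0.7) ⇒ out
candidate 2: (m,n)=(4,12) → π∥ = 4+12·λ ≈ 32.9706, π⊥ = 4+12·λ' ≈ -0.9706 ∈ [-1.1, -0.7) ⇒ IN Λ
candidate 3: (m,n)=(7,18) → π∥ = 7+18·λ ≈ 50.4558, π⊥ = 7+18·λ' ≈ -0.4558 ∉ [-1.1, -0.7) ⇒ out
candidate 4: (m,n)=(-10,-19) → π∥ = -10-19·λ ≈ -55.8701, π⊥ = -10-19·λ' ≈ -2.1299 ∉ [-1.1, -0.7) ⇒ out
candidate 5: (m,n)=(-2,-3) → π∥ = -2-3·λ ≈ -9.2426, π⊥ = -2-3·λ' ≈ -0.7574 ∈ [-1.1, -0.7) ⇒ IN Λ
candidate 6: (m,n)=(-3,-5) → π∥ = -3-5·λ ≈ -15.0711, π⊥ = -3-5·λ' ≈ -0.9289 ∈ [-1.1, -0.7) ⇒ IN Λ
candidate 7: (m,n)=(-1,-1) → π∥ = -1-1·λ ≈ -3.4142, π⊥ = -1-1·λ' ≈ -0.5858 ∉ [-1.1, -0.7) ⇒ out
candidate 8: (m,n)=(-5,-10) → π∥ = -5-10·λ ≈ -29.1421, π⊥ = -5-10·λ' ≈ -0.8579 ∈ [-1.1, -0.7) ⇒ IN Λ
candidate 9: (m,n)=(7,17) → π∥ = 7+17·λ ≈ 48.0416, π⊥ = 7+17·λ' ≈ -0.0416 ∉ [-1.1, -0.7) ⇒ out

2, 5, 6, 8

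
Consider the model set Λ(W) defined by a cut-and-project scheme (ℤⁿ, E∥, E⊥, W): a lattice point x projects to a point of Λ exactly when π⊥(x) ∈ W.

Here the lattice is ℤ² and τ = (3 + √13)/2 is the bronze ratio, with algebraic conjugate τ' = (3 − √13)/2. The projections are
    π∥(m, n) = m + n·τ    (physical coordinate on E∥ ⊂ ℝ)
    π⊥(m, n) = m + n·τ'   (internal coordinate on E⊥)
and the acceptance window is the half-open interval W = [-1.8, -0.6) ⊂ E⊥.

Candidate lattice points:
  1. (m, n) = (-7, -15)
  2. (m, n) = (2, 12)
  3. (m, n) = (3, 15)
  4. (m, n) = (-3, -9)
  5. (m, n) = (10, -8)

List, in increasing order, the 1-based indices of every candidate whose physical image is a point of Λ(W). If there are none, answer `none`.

2, 3

τ' = (3−√13)/2 ≈ -0.302776.
[1] lift (-7,-15): star map gives -2.458365; window check -1.8 ≤ -2.458365 < -0.6 is false → out
[2] lift (2,12): star map gives -1.633308; window check -1.8 ≤ -1.633308 < -0.6 is true → IN Λ
[3] lift (3,15): star map gives -1.541635; window check -1.8 ≤ -1.541635 < -0.6 is true → IN Λ
[4] lift (-3,-9): star map gives -0.275019; window check -1.8 ≤ -0.275019 < -0.6 is false → out
[5] lift (10,-8): star map gives 12.422205; window check -1.8 ≤ 12.422205 < -0.6 is false → out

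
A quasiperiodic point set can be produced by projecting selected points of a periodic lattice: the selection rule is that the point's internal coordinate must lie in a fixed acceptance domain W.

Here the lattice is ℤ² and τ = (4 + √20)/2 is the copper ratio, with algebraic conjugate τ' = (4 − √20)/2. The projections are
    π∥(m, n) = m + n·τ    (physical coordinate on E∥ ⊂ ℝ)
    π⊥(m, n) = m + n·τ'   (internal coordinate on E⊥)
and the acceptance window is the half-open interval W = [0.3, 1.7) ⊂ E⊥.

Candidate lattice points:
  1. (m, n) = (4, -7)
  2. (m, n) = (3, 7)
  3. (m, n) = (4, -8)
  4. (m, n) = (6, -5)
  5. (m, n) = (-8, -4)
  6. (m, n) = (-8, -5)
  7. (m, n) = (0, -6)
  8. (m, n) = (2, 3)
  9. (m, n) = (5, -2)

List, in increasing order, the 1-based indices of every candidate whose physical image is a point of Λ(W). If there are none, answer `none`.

2, 7, 8

Numerically τ ≈ 4.2361 and τ' = −1/τ ≈ -0.2361.
[1] lift (4,-7): star map gives 5.6525; window check 0.3 ≤ 5.6525 < 1.7 is false → out
[2] lift (3,7): star map gives 1.3475; window check 0.3 ≤ 1.3475 < 1.7 is true → IN Λ
[3] lift (4,-8): star map gives 5.8885; window check 0.3 ≤ 5.8885 < 1.7 is false → out
[4] lift (6,-5): star map gives 7.1803; window check 0.3 ≤ 7.1803 < 1.7 is false → out
[5] lift (-8,-4): star map gives -7.0557; window check 0.3 ≤ -7.0557 < 1.7 is false → out
[6] lift (-8,-5): star map gives -6.8197; window check 0.3 ≤ -6.8197 < 1.7 is false → out
[7] lift (0,-6): star map gives 1.4164; window check 0.3 ≤ 1.4164 < 1.7 is true → IN Λ
[8] lift (2,3): star map gives 1.2918; window check 0.3 ≤ 1.2918 < 1.7 is true → IN Λ
[9] lift (5,-2): star map gives 5.4721; window check 0.3 ≤ 5.4721 < 1.7 is false → out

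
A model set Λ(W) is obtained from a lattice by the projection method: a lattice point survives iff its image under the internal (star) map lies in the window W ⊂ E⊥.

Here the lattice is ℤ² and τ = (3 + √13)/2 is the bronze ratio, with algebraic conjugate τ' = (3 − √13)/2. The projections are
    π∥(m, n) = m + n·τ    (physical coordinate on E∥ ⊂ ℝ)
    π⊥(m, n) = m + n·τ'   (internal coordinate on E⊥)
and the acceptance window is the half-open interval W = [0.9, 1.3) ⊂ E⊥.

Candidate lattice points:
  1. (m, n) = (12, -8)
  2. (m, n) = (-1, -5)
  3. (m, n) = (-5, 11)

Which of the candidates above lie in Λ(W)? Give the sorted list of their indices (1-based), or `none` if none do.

none

Compute τ' = (3−√13)/2 = -0.3028, so π⊥(m,n) = m -0.3028·n.
[1] lift (12,-8): star map gives 14.4222; window check 0.9 ≤ 14.4222 < 1.3 is false → out
[2] lift (-1,-5): star map gives 0.5139; window check 0.9 ≤ 0.5139 < 1.3 is false → out
[3] lift (-5,11): star map gives -8.3305; window check 0.9 ≤ -8.3305 < 1.3 is false → out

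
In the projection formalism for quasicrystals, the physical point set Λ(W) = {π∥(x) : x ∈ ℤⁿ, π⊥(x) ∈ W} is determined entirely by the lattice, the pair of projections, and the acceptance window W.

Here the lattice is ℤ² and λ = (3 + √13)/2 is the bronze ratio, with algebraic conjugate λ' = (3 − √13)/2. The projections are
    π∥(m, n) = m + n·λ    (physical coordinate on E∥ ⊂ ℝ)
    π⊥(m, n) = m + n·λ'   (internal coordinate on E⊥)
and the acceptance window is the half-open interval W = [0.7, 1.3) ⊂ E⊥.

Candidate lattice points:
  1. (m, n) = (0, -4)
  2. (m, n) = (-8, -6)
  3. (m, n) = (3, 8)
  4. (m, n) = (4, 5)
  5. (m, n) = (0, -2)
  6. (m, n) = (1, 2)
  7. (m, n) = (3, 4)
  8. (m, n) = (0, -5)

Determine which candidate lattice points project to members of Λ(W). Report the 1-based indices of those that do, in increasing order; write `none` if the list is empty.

1

λ' = (3−√13)/2 ≈ -0.30278.
#1 (0,-4): internal coord 0 + (-4)·λ' = +1.21110; +1.21110 ∈ [0.7, 1.3) → IN Λ
#2 (-8,-6): internal coord -8 + (-6)·λ' = -6.18335; -6.18335 ∉ [0.7, 1.3) → out
#3 (3,8): internal coord 3 + (8)·λ' = +0.57779; +0.57779 ∉ [0.7, 1.3) → out
#4 (4,5): internal coord 4 + (5)·λ' = +2.48612; +2.48612 ∉ [0.7, 1.3) → out
#5 (0,-2): internal coord 0 + (-2)·λ' = +0.60555; +0.60555 ∉ [0.7, 1.3) → out
#6 (1,2): internal coord 1 + (2)·λ' = +0.39445; +0.39445 ∉ [0.7, 1.3) → out
#7 (3,4): internal coord 3 + (4)·λ' = +1.78890; +1.78890 ∉ [0.7, 1.3) → out
#8 (0,-5): internal coord 0 + (-5)·λ' = +1.51388; +1.51388 ∉ [0.7, 1.3) → out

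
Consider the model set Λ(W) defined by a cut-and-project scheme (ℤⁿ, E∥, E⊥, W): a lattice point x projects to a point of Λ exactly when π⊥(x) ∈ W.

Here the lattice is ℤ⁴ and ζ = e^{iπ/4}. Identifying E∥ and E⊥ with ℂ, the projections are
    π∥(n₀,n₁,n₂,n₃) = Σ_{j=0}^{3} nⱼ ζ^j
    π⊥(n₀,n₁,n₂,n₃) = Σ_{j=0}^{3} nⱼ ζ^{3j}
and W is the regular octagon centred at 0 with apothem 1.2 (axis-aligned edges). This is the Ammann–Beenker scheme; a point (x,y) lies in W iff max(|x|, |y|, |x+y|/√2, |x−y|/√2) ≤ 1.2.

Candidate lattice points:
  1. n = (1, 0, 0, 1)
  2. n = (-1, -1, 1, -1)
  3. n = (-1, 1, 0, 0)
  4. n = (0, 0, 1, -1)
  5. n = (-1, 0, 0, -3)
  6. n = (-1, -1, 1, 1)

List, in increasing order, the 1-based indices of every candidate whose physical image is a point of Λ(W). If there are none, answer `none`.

π⊥(n) = n₀ + n₁ζ³ + n₂ζ⁶ + n₃ζ⁹ where ζ = e^{iπ/4}.
#1 (1, 0, 0, 1): internal (1.70711, 0.70711); octagon support 1.70711 vs apothem 1.2 → ∉ W
#2 (-1, -1, 1, -1): internal (-1.00000, -2.41421); octagon support 2.41421 vs apothem 1.2 → ∉ W
#3 (-1, 1, 0, 0): internal (-1.70711, 0.70711); octagon support 1.70711 vs apothem 1.2 → ∉ W
#4 (0, 0, 1, -1): internal (-0.70711, -1.70711); octagon support 1.70711 vs apothem 1.2 → ∉ W
#5 (-1, 0, 0, -3): internal (-3.12132, -2.12132); octagon support 3.70711 vs apothem 1.2 → ∉ W
#6 (-1, -1, 1, 1): internal (0.41421, -1.00000); octagon support 1.00000 vs apothem 1.2 → ∈ W

6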